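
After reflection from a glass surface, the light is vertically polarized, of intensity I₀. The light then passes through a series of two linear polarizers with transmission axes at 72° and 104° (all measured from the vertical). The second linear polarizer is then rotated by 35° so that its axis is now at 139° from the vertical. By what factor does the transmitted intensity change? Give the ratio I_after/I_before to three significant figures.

I_new/I_old ≈ 0.212

Before rotation:
I₁ = I₀ cos²(72° − 0°) = I₀ cos²(72°) = 0.09549 I₀.
I₂ = I₁ cos²(104° − 72°) = 0.09549 I₀ · cos²(32°) = 0.06868 I₀.
After rotation:
I₁ = I₀ cos²(72° − 0°) = I₀ cos²(72°) = 0.09549 I₀.
I₂ = I₁ cos²(139° − 72°) = 0.09549 I₀ · cos²(67°) = 0.01458 I₀.
Ratio = 0.01458 / 0.06868 = 0.2123.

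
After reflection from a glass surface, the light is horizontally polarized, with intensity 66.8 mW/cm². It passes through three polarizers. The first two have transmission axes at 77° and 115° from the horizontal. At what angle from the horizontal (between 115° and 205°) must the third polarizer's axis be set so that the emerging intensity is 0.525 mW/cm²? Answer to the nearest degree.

θ ≈ 175°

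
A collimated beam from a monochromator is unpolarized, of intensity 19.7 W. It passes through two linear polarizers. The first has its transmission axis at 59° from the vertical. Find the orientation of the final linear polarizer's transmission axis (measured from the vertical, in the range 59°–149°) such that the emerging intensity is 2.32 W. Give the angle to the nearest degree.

Unpolarized light through the first polarizer → I₁ = ½ I₀, now polarized at 59°.
Target fraction: 2.32 / 19.7 W = 0.1178 of I₀.
Need I₂/I₀ = 0.1178, so cos²(θ − 59°) = 0.1178 / 0.5 = 0.2355.
θ − 59° = arccos(√0.2355) = 61.0°, giving θ ≈ 59 + 61.0 = 120.0°.

θ ≈ 120°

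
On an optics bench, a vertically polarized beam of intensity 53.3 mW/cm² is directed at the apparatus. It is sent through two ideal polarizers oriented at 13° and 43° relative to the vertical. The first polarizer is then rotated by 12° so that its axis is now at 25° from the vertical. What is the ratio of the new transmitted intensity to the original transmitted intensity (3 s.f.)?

I_new/I_old ≈ 1.04

Before rotation:
I₁ = I₀ cos²(13° − 0°) = I₀ cos²(13°) = 0.9494 I₀.
I₂ = I₁ cos²(43° − 13°) = 0.9494 I₀ · cos²(30°) = 0.712 I₀.
After rotation:
I₁ = I₀ cos²(25° − 0°) = I₀ cos²(25°) = 0.8214 I₀.
I₂ = I₁ cos²(43° − 25°) = 0.8214 I₀ · cos²(18°) = 0.743 I₀.
Ratio = 0.743 / 0.712 = 1.043.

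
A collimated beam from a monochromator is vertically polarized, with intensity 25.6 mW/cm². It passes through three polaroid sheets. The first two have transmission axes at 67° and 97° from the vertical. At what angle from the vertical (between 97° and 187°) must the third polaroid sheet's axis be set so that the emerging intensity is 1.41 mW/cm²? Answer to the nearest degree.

θ ≈ 143°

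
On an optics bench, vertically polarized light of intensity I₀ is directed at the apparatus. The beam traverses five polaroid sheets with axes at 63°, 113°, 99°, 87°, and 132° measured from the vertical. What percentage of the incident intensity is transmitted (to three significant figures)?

≈ 3.84%

I₁ = I₀ cos²(63° − 0°) = I₀ cos²(63°) = 0.2061 I₀.
I₂ = I₁ cos²(113° − 63°) = 0.2061 I₀ · cos²(50°) = 0.08516 I₀.
I₃ = I₂ cos²(99° − 113°) = 0.08516 I₀ · cos²(14°) = 0.08017 I₀.
I₄ = I₃ cos²(87° − 99°) = 0.08017 I₀ · cos²(12°) = 0.07671 I₀.
I₅ = I₄ cos²(132° − 87°) = 0.07671 I₀ · cos²(45°) = 0.03835 I₀.
That is 3.835% of the incident intensity.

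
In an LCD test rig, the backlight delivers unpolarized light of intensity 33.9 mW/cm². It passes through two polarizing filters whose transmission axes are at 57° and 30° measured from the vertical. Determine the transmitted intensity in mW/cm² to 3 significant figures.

Unpolarized light through the first polarizer → I₁ = 33.9 mW/cm²/2 = 16.95 mW/cm², polarized at 57°.
I₂ = I₁ · cos²(27°) = 16.95 · 0.7939 = 13.46 mW/cm².

I ≈ 13.5 mW/cm²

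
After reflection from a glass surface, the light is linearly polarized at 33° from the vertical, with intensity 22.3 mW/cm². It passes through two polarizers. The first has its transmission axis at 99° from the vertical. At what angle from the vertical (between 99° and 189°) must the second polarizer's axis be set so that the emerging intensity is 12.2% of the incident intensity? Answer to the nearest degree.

I₁ = I₀ cos²(99° − 33°) = I₀ cos²(66°) = 0.1654 I₀.
Need I₂/I₀ = 0.122, so cos²(θ − 99°) = 0.122 / 0.1654 = 0.7375.
θ − 99° = arccos(√0.7375) = 30.8°, giving θ ≈ 99 + 30.8 = 129.8°.

θ ≈ 130°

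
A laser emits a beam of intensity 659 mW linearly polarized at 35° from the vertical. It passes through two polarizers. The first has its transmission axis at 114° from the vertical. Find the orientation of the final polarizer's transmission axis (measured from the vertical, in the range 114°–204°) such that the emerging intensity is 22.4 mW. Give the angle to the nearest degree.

By Malus's law, I₁ = I₀ cos²(114° − 35°) = I₀ cos²(79°) = 0.03641 I₀.
Target fraction: 22.4 / 659 mW = 0.03399 of I₀.
Need I₂/I₀ = 0.03399, so cos²(θ − 114°) = 0.03399 / 0.03641 = 0.9336.
θ − 114° = arccos(√0.9336) = 14.9°, giving θ ≈ 114 + 14.9 = 128.9°.

θ ≈ 129°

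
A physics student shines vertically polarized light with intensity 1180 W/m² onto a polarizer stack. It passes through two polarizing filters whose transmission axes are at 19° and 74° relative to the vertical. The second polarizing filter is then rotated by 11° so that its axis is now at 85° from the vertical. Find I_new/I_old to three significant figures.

Before rotation:
I₁ = I₀ cos²(19° − 0°) = I₀ cos²(19°) = 0.894 I₀.
I₂ = I₁ cos²(74° − 19°) = 0.894 I₀ · cos²(55°) = 0.2941 I₀.
After rotation:
I₁ = I₀ cos²(19° − 0°) = I₀ cos²(19°) = 0.894 I₀.
I₂ = I₁ cos²(85° − 19°) = 0.894 I₀ · cos²(66°) = 0.1479 I₀.
Ratio = 0.1479 / 0.2941 = 0.5029.

I_new/I_old ≈ 0.503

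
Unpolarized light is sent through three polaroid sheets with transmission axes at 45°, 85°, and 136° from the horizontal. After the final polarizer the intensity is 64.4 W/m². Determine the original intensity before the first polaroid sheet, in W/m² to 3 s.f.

I₀ ≈ 554 W/m²

Unpolarized light through the first polarizer → I₁ = ½ I₀, now polarized at 45°.
I₂ = I₁ cos²(85° − 45°) = 0.5 I₀ · cos²(40°) = 0.2934 I₀.
I₃ = I₂ cos²(136° − 85°) = 0.2934 I₀ · cos²(51°) = 0.1162 I₀.
So 64.4 W/m² = 0.1162 I₀, giving I₀ = 64.4/0.1162 = 554.2 W/m².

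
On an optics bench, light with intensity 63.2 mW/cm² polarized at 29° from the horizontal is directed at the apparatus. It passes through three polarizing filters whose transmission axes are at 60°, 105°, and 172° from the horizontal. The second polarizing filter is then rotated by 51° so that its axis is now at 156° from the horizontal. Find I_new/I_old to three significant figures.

I_new/I_old ≈ 0.132

Before rotation:
I₁ = I₀ cos²(60° − 29°) = I₀ cos²(31°) = 0.7347 I₀.
I₂ = I₁ cos²(105° − 60°) = 0.7347 I₀ · cos²(45°) = 0.3674 I₀.
I₃ = I₂ cos²(172° − 105°) = 0.3674 I₀ · cos²(67°) = 0.05609 I₀.
After rotation:
I₁ = I₀ cos²(60° − 29°) = I₀ cos²(31°) = 0.7347 I₀.
Angle between axes 1 and 2: 84°. I₂ = 0.7347 I₀ · cos²(84°) = 0.008028 I₀.
I₃ = I₂ cos²(172° − 156°) = 0.008028 I₀ · cos²(16°) = 0.007418 I₀.
Ratio = 0.007418 / 0.05609 = 0.1323.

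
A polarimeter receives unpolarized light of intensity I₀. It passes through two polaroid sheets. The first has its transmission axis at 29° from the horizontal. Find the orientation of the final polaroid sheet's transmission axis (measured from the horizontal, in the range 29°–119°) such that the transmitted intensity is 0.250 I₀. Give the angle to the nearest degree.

θ ≈ 74°

Unpolarized light through the first polarizer → I₁ = ½ I₀, now polarized at 29°.
Need I₂/I₀ = 0.25, so cos²(θ − 29°) = 0.25 / 0.5 = 0.5.
θ − 29° = arccos(√0.5) = 45.0°, giving θ ≈ 29 + 45.0 = 74.0°.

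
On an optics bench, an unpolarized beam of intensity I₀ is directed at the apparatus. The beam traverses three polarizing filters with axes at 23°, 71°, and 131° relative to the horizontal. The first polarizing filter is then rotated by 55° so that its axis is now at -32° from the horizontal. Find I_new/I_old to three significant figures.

I_new/I_old ≈ 0.113

Before rotation:
Unpolarized light through the first polarizer → I₁ = ½ I₀, now polarized at 23°.
I₂ = I₁ cos²(71° − 23°) = 0.5 I₀ · cos²(48°) = 0.2239 I₀.
I₃ = I₂ cos²(131° − 71°) = 0.2239 I₀ · cos²(60°) = 0.05597 I₀.
After rotation:
Unpolarized light through the first polarizer → I₁ = ½ I₀, now polarized at -32°.
Angle between axes 1 and 2: 77°. I₂ = 0.5 I₀ · cos²(77°) = 0.0253 I₀.
I₃ = I₂ cos²(131° − 71°) = 0.0253 I₀ · cos²(60°) = 0.006325 I₀.
Ratio = 0.006325 / 0.05597 = 0.113.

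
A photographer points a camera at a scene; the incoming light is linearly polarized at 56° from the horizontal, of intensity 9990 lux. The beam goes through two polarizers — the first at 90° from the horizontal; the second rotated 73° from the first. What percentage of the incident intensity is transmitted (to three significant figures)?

≈ 5.88%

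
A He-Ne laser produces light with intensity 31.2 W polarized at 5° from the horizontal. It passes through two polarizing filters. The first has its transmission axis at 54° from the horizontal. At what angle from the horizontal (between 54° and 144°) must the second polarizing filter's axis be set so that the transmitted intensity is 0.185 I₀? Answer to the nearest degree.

By Malus's law, I₁ = I₀ cos²(54° − 5°) = I₀ cos²(49°) = 0.4304 I₀.
Need I₂/I₀ = 0.185, so cos²(θ − 54°) = 0.185 / 0.4304 = 0.4298.
θ − 54° = arccos(√0.4298) = 49.0°, giving θ ≈ 54 + 49.0 = 103.0°.

θ ≈ 103°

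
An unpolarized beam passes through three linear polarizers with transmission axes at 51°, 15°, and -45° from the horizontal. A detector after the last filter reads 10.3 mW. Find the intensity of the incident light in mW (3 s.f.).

Unpolarized light through the first polarizer → I₁ = ½ I₀, now polarized at 51°.
I₂ = I₁ cos²(15° − 51°) = 0.5 I₀ · cos²(36°) = 0.3273 I₀.
I₃ = I₂ cos²(-45° − 15°) = 0.3273 I₀ · cos²(60°) = 0.08181 I₀.
So 10.3 mW = 0.08181 I₀, giving I₀ = 10.3/0.08181 = 125.9 mW.

I₀ ≈ 126 mW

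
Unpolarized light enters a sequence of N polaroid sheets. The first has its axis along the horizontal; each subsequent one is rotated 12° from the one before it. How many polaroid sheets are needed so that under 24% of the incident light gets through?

First polarizer halves the unpolarized light: factor 1/2.
Each further stage multiplies by cos²(12°) = 0.9568.
After N polarizers: T = 0.5·0.9568^(N−1). Require T < 0.24 ⇒ N−1 > ln(0.24/0.5)/ln(0.9568) = 16.61, so N−1 ≥ 17 and N = 18.
Check: N=18 gives T = 0.2359 < 0.24; N=17 gives T = 0.2466.

N = 18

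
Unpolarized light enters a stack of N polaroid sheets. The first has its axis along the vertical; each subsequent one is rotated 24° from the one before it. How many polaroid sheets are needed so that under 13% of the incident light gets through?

First polarizer halves the unpolarized light: factor 1/2.
Each further stage multiplies by cos²(24°) = 0.8346.
After N polarizers: T = 0.5·0.8346^(N−1). Require T < 0.13 ⇒ N−1 > ln(0.13/0.5)/ln(0.8346) = 7.45, so N−1 ≥ 8 and N = 9.
Check: N=9 gives T = 0.1177 < 0.13; N=8 gives T = 0.141.

N = 9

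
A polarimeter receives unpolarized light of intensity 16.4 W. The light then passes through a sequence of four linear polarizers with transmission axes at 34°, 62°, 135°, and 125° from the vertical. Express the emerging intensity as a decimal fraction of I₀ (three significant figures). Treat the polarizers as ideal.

Unpolarized light through the first polarizer → I₁ = 16.4 W/2 = 8.2 W, polarized at 34°.
I₂ = I₁ · cos²(28°) = 8.2 · 0.7796 = 6.393 W.
I₃ = I₂ · cos²(73°) = 6.393 · 0.08548 = 0.5465 W.
I₄ = I₃ · cos²(10°) = 0.5465 · 0.9698 = 0.53 W.
Transmitted fraction = 0.03232.

I/I₀ ≈ 0.0323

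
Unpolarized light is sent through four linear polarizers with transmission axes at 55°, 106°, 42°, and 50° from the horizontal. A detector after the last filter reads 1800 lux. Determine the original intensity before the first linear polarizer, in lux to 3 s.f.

I₀ ≈ 4.82e4 lux

Unpolarized light through the first polarizer → I₁ = ½ I₀, now polarized at 55°.
I₂ = I₁ cos²(106° − 55°) = 0.5 I₀ · cos²(51°) = 0.198 I₀.
I₃ = I₂ cos²(42° − 106°) = 0.198 I₀ · cos²(64°) = 0.03805 I₀.
I₄ = I₃ cos²(50° − 42°) = 0.03805 I₀ · cos²(8°) = 0.03732 I₀.
So 1800 lux = 0.03732 I₀, giving I₀ = 1800/0.03732 = 4.824e+04 lux.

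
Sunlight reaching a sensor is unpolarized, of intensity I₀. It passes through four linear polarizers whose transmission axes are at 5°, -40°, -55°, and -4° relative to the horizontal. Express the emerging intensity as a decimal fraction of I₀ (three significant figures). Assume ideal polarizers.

Unpolarized light through the first polarizer → I₁ = ½ I₀, now polarized at 5°.
I₂ = I₁ cos²(-40° − 5°) = 0.5 I₀ · cos²(45°) = 0.25 I₀.
I₃ = I₂ cos²(-55° + 40°) = 0.25 I₀ · cos²(15°) = 0.2333 I₀.
I₄ = I₃ cos²(-4° + 55°) = 0.2333 I₀ · cos²(51°) = 0.09238 I₀.
Transmitted fraction = 0.09238.

≈ 0.0924 I₀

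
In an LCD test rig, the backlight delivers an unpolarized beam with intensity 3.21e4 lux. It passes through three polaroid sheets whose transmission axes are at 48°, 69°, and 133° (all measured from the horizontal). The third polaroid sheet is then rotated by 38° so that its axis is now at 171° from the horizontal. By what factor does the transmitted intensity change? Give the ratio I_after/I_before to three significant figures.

Before rotation:
Unpolarized light through the first polarizer → I₁ = ½ I₀, now polarized at 48°.
I₂ = I₁ cos²(69° − 48°) = 0.5 I₀ · cos²(21°) = 0.4358 I₀.
I₃ = I₂ cos²(133° − 69°) = 0.4358 I₀ · cos²(64°) = 0.08374 I₀.
After rotation:
Unpolarized light through the first polarizer → I₁ = ½ I₀, now polarized at 48°.
I₂ = I₁ cos²(69° − 48°) = 0.5 I₀ · cos²(21°) = 0.4358 I₀.
Angle between axes 2 and 3: 78°. I₃ = 0.4358 I₀ · cos²(78°) = 0.01884 I₀.
Ratio = 0.01884 / 0.08374 = 0.2249.

I_new/I_old ≈ 0.225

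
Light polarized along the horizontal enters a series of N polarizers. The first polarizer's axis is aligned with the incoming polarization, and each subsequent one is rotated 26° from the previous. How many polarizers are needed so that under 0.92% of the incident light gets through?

N = 23

First polarizer is aligned with the polarization: full transmission.
Each further stage multiplies by cos²(26°) = 0.8078.
After N polarizers: T = 0.8078^(N−1). Require T < 0.0092 ⇒ N−1 > ln(0.0092)/ln(0.8078) = 21.97, so N−1 ≥ 22 and N = 23.
Check: N=23 gives T = 0.009142 < 0.0092; N=22 gives T = 0.01132.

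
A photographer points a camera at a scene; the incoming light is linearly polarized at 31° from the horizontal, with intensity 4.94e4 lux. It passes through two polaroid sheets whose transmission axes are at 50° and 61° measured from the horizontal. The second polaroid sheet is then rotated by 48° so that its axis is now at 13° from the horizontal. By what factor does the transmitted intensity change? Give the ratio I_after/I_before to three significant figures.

Before rotation:
I₁ = I₀ cos²(50° − 31°) = I₀ cos²(19°) = 0.894 I₀.
I₂ = I₁ cos²(61° − 50°) = 0.894 I₀ · cos²(11°) = 0.8615 I₀.
After rotation:
I₁ = I₀ cos²(50° − 31°) = I₀ cos²(19°) = 0.894 I₀.
I₂ = I₁ cos²(13° − 50°) = 0.894 I₀ · cos²(37°) = 0.5702 I₀.
Ratio = 0.5702 / 0.8615 = 0.6619.

I_new/I_old ≈ 0.662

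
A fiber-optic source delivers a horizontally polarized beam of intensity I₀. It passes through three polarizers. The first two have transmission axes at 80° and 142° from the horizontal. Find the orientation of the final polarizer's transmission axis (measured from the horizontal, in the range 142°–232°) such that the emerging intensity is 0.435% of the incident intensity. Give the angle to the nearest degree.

I₁ = I₀ cos²(80° − 0°) = I₀ cos²(80°) = 0.03015 I₀.
I₂ = I₁ cos²(142° − 80°) = 0.03015 I₀ · cos²(62°) = 0.006646 I₀.
Need I₃/I₀ = 0.00435, so cos²(θ − 142°) = 0.00435 / 0.006646 = 0.6545.
θ − 142° = arccos(√0.6545) = 36.0°, giving θ ≈ 142 + 36.0 = 178.0°.

θ ≈ 178°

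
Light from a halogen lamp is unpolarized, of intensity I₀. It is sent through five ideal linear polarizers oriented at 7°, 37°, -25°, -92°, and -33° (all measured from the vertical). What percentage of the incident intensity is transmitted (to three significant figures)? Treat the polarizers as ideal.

≈ 0.335%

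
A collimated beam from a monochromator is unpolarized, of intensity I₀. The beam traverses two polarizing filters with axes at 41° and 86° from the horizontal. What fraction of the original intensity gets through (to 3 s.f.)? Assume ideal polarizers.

≈ 0.250 I₀

Unpolarized light through the first polarizer → I₁ = ½ I₀, now polarized at 41°.
I₂ = I₁ cos²(86° − 41°) = 0.5 I₀ · cos²(45°) = 0.25 I₀.
Transmitted fraction = 0.25.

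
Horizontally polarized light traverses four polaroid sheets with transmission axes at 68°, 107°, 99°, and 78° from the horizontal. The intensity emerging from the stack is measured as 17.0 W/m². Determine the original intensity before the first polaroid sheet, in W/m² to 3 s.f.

I₀ ≈ 235 W/m²

By Malus's law, I₁ = I₀ cos²(68° − 0°) = I₀ cos²(68°) = 0.1403 I₀.
I₂ = I₁ cos²(107° − 68°) = 0.1403 I₀ · cos²(39°) = 0.08475 I₀.
I₃ = I₂ cos²(99° − 107°) = 0.08475 I₀ · cos²(8°) = 0.08311 I₀.
I₄ = I₃ cos²(78° − 99°) = 0.08311 I₀ · cos²(21°) = 0.07244 I₀.
So 17.0 W/m² = 0.07244 I₀, giving I₀ = 17.0/0.07244 = 234.7 W/m².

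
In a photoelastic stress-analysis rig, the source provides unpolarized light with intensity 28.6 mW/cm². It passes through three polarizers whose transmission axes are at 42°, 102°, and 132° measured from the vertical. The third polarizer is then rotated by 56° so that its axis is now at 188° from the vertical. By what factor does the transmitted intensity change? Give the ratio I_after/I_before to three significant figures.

I_new/I_old ≈ 0.00649

Before rotation:
Unpolarized light through the first polarizer → I₁ = ½ I₀, now polarized at 42°.
I₂ = I₁ cos²(102° − 42°) = 0.5 I₀ · cos²(60°) = 0.125 I₀.
I₃ = I₂ cos²(132° − 102°) = 0.125 I₀ · cos²(30°) = 0.09375 I₀.
After rotation:
Unpolarized light through the first polarizer → I₁ = ½ I₀, now polarized at 42°.
I₂ = I₁ cos²(102° − 42°) = 0.5 I₀ · cos²(60°) = 0.125 I₀.
I₃ = I₂ cos²(188° − 102°) = 0.125 I₀ · cos²(86°) = 0.0006082 I₀.
Ratio = 0.0006082 / 0.09375 = 0.006488.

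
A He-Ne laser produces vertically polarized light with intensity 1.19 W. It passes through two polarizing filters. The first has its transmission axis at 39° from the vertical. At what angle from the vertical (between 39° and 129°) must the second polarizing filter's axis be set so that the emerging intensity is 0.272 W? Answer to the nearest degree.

θ ≈ 91°

I₁ = I₀ cos²(39° − 0°) = I₀ cos²(39°) = 0.604 I₀.
Target fraction: 0.272 / 1.19 W = 0.2286 of I₀.
Need I₂/I₀ = 0.2286, so cos²(θ − 39°) = 0.2286 / 0.604 = 0.3785.
θ − 39° = arccos(√0.3785) = 52.0°, giving θ ≈ 39 + 52.0 = 91.0°.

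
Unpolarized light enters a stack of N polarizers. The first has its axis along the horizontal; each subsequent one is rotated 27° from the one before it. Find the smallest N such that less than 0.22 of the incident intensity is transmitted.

First polarizer halves the unpolarized light: factor 1/2.
Each further stage multiplies by cos²(27°) = 0.7939.
After N polarizers: T = 0.5·0.7939^(N−1). Require T < 0.22 ⇒ N−1 > ln(0.22/0.5)/ln(0.7939) = 3.56, so N−1 ≥ 4 and N = 5.
Check: N=5 gives T = 0.1986 < 0.22; N=4 gives T = 0.2502.

N = 5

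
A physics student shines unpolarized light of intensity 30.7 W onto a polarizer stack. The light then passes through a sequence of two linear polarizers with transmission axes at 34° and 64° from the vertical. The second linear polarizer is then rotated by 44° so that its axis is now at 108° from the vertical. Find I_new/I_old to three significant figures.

Before rotation:
Unpolarized light through the first polarizer → I₁ = ½ I₀, now polarized at 34°.
I₂ = I₁ cos²(64° − 34°) = 0.5 I₀ · cos²(30°) = 0.375 I₀.
After rotation:
Unpolarized light through the first polarizer → I₁ = ½ I₀, now polarized at 34°.
I₂ = I₁ cos²(108° − 34°) = 0.5 I₀ · cos²(74°) = 0.03799 I₀.
Ratio = 0.03799 / 0.375 = 0.1013.

I_new/I_old ≈ 0.101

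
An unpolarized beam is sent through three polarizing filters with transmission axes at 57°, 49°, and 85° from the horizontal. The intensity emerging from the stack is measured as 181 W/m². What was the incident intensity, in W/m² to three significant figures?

I₀ ≈ 564 W/m²

Unpolarized light through the first polarizer → I₁ = ½ I₀, now polarized at 57°.
I₂ = I₁ cos²(49° − 57°) = 0.5 I₀ · cos²(8°) = 0.4903 I₀.
I₃ = I₂ cos²(85° − 49°) = 0.4903 I₀ · cos²(36°) = 0.3209 I₀.
So 181 W/m² = 0.3209 I₀, giving I₀ = 181/0.3209 = 564 W/m².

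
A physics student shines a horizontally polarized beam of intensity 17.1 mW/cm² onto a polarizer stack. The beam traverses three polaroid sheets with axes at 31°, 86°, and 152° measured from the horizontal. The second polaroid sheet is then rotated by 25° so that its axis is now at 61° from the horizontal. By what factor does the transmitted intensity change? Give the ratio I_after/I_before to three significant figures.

I_new/I_old ≈ 0.00420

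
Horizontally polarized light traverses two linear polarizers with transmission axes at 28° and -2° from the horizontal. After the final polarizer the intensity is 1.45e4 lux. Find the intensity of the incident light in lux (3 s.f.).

I₀ ≈ 2.48e4 lux

I₁ = I₀ cos²(28° − 0°) = I₀ cos²(28°) = 0.7796 I₀.
I₂ = I₁ cos²(-2° − 28°) = 0.7796 I₀ · cos²(30°) = 0.5847 I₀.
So 1.45e4 lux = 0.5847 I₀, giving I₀ = 1.45e4/0.5847 = 2.48e+04 lux.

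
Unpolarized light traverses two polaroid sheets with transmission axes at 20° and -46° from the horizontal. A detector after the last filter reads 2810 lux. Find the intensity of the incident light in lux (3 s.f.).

I₀ ≈ 3.40e4 lux

Unpolarized light through the first polarizer → I₁ = ½ I₀, now polarized at 20°.
I₂ = I₁ cos²(-46° − 20°) = 0.5 I₀ · cos²(66°) = 0.08272 I₀.
So 2810 lux = 0.08272 I₀, giving I₀ = 2810/0.08272 = 3.397e+04 lux.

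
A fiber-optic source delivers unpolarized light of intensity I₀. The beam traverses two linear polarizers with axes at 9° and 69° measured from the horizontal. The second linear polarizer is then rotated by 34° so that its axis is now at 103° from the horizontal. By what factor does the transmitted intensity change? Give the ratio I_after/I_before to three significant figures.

Before rotation:
Unpolarized light through the first polarizer → I₁ = ½ I₀, now polarized at 9°.
I₂ = I₁ cos²(69° − 9°) = 0.5 I₀ · cos²(60°) = 0.125 I₀.
After rotation:
Unpolarized light through the first polarizer → I₁ = ½ I₀, now polarized at 9°.
Angle between axes 1 and 2: 86°. I₂ = 0.5 I₀ · cos²(86°) = 0.002433 I₀.
Ratio = 0.002433 / 0.125 = 0.01946.

I_new/I_old ≈ 0.0195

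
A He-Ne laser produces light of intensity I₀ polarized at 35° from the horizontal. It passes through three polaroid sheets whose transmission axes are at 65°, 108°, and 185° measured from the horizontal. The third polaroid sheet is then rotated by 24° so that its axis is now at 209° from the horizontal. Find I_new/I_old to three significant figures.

Before rotation:
I₁ = I₀ cos²(65° − 35°) = I₀ cos²(30°) = 0.75 I₀.
I₂ = I₁ cos²(108° − 65°) = 0.75 I₀ · cos²(43°) = 0.4012 I₀.
I₃ = I₂ cos²(185° − 108°) = 0.4012 I₀ · cos²(77°) = 0.0203 I₀.
After rotation:
I₁ = I₀ cos²(65° − 35°) = I₀ cos²(30°) = 0.75 I₀.
I₂ = I₁ cos²(108° − 65°) = 0.75 I₀ · cos²(43°) = 0.4012 I₀.
Angle between axes 2 and 3: 79°. I₃ = 0.4012 I₀ · cos²(79°) = 0.01461 I₀.
Ratio = 0.01461 / 0.0203 = 0.7195.

I_new/I_old ≈ 0.719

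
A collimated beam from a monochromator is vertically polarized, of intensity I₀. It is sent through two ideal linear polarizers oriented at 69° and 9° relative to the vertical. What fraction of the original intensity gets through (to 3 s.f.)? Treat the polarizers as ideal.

≈ 0.0321 I₀

By Malus's law, I₁ = I₀ cos²(69° − 0°) = I₀ cos²(69°) = 0.1284 I₀.
I₂ = I₁ cos²(9° − 69°) = 0.1284 I₀ · cos²(60°) = 0.03211 I₀.
Transmitted fraction = 0.03211.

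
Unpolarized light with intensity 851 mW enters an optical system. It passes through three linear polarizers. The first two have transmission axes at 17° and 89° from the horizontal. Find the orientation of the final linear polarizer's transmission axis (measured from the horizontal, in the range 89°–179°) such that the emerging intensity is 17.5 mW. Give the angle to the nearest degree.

θ ≈ 138°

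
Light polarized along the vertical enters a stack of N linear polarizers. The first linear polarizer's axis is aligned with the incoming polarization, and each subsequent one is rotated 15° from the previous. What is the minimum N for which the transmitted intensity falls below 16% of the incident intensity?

First polarizer is aligned with the polarization: full transmission.
Each further stage multiplies by cos²(15°) = 0.933.
After N polarizers: T = 0.933^(N−1). Require T < 0.16 ⇒ N−1 > ln(0.16)/ln(0.933) = 26.43, so N−1 ≥ 27 and N = 28.
Check: N=28 gives T = 0.1538 < 0.16; N=27 gives T = 0.1648.

N = 28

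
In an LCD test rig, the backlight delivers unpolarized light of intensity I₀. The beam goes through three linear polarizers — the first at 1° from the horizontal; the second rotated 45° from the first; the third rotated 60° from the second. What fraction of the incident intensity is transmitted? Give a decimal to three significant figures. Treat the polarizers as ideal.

Unpolarized light through the first polarizer → I₁ = ½ I₀, now polarized at 1°.
I₂ = I₁ cos²(45°) = 0.5 · 0.5 I₀ = 0.25 I₀.
I₃ = I₂ cos²(60°) = 0.25 · 0.25 I₀ = 0.0625 I₀.
Transmitted fraction = 0.0625.

≈ 0.0625 I₀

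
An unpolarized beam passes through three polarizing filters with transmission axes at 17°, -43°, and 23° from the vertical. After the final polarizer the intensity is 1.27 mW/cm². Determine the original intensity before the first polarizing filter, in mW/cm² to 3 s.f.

Unpolarized light through the first polarizer → I₁ = ½ I₀, now polarized at 17°.
I₂ = I₁ cos²(-43° − 17°) = 0.5 I₀ · cos²(60°) = 0.125 I₀.
I₃ = I₂ cos²(23° + 43°) = 0.125 I₀ · cos²(66°) = 0.02068 I₀.
So 1.27 mW/cm² = 0.02068 I₀, giving I₀ = 1.27/0.02068 = 61.41 mW/cm².

I₀ ≈ 61.4 mW/cm²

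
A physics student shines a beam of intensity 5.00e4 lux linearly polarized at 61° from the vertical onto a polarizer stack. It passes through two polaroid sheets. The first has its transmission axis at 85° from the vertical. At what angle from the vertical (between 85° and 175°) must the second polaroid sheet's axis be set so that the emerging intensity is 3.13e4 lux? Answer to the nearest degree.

By Malus's law, I₁ = I₀ cos²(85° − 61°) = I₀ cos²(24°) = 0.8346 I₀.
Target fraction: 3.13e4 / 5.00e4 lux = 0.626 of I₀.
Need I₂/I₀ = 0.626, so cos²(θ − 85°) = 0.626 / 0.8346 = 0.7501.
θ − 85° = arccos(√0.7501) = 30.0°, giving θ ≈ 85 + 30.0 = 115.0°.

θ ≈ 115°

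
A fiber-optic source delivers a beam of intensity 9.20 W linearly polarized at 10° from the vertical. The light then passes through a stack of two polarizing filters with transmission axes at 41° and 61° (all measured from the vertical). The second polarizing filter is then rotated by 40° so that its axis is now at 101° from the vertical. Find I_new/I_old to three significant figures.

I_new/I_old ≈ 0.283

Before rotation:
I₁ = I₀ cos²(41° − 10°) = I₀ cos²(31°) = 0.7347 I₀.
I₂ = I₁ cos²(61° − 41°) = 0.7347 I₀ · cos²(20°) = 0.6488 I₀.
After rotation:
I₁ = I₀ cos²(41° − 10°) = I₀ cos²(31°) = 0.7347 I₀.
I₂ = I₁ cos²(101° − 41°) = 0.7347 I₀ · cos²(60°) = 0.1837 I₀.
Ratio = 0.1837 / 0.6488 = 0.2831.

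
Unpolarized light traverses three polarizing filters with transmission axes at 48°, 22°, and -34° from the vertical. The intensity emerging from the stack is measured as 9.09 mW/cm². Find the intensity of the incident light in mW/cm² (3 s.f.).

I₀ ≈ 72.0 mW/cm²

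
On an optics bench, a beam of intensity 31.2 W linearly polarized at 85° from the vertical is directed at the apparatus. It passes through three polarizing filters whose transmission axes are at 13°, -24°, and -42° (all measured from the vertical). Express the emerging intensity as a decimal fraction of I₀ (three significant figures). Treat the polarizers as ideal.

I/I₀ ≈ 0.0551

By Malus's law, I₁ = 31.2 W · cos²(72°) = 2.979 W.
I₂ = I₁ · cos²(37°) = 2.979 · 0.6378 = 1.9 W.
I₃ = I₂ · cos²(18°) = 1.9 · 0.9045 = 1.719 W.
Transmitted fraction = 0.05509.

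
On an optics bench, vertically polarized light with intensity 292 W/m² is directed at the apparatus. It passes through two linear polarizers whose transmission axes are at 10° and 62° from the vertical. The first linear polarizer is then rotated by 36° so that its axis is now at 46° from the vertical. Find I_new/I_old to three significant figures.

I_new/I_old ≈ 1.21

Before rotation:
By Malus's law, I₁ = I₀ cos²(10° − 0°) = I₀ cos²(10°) = 0.9698 I₀.
I₂ = I₁ cos²(62° − 10°) = 0.9698 I₀ · cos²(52°) = 0.3676 I₀.
After rotation:
I₁ = I₀ cos²(46° − 0°) = I₀ cos²(46°) = 0.4826 I₀.
I₂ = I₁ cos²(62° − 46°) = 0.4826 I₀ · cos²(16°) = 0.4459 I₀.
Ratio = 0.4459 / 0.3676 = 1.213.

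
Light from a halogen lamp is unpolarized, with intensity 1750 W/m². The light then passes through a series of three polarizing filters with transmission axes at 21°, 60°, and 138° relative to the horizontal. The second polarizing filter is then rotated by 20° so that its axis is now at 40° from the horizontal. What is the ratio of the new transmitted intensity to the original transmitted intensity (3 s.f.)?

I_new/I_old ≈ 0.663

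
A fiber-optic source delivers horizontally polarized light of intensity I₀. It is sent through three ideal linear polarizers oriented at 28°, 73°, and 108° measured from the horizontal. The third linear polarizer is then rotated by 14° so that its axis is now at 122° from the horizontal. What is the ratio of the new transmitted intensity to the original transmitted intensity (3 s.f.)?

Before rotation:
By Malus's law, I₁ = I₀ cos²(28° − 0°) = I₀ cos²(28°) = 0.7796 I₀.
I₂ = I₁ cos²(73° − 28°) = 0.7796 I₀ · cos²(45°) = 0.3898 I₀.
I₃ = I₂ cos²(108° − 73°) = 0.3898 I₀ · cos²(35°) = 0.2616 I₀.
After rotation:
I₁ = I₀ cos²(28° − 0°) = I₀ cos²(28°) = 0.7796 I₀.
I₂ = I₁ cos²(73° − 28°) = 0.7796 I₀ · cos²(45°) = 0.3898 I₀.
I₃ = I₂ cos²(122° − 73°) = 0.3898 I₀ · cos²(49°) = 0.1678 I₀.
Ratio = 0.1678 / 0.2616 = 0.6414.

I_new/I_old ≈ 0.641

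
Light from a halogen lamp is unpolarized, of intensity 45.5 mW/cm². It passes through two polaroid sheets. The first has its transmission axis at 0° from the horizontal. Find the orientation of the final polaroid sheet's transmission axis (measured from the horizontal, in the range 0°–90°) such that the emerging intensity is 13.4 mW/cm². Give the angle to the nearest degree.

Unpolarized light through the first polarizer → I₁ = ½ I₀, now polarized at 0°.
Target fraction: 13.4 / 45.5 mW/cm² = 0.2945 of I₀.
Need I₂/I₀ = 0.2945, so cos²(θ − 0°) = 0.2945 / 0.5 = 0.589.
θ − 0° = arccos(√0.589) = 39.9°, giving θ ≈ 0 + 39.9 = 39.9°.

θ ≈ 40°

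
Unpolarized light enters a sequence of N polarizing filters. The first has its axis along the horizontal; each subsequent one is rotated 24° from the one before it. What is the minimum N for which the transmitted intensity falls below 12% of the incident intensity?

N = 9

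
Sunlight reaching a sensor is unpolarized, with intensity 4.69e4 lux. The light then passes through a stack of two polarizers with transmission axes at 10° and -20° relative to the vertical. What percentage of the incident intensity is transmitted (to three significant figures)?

≈ 37.5%

Unpolarized light through the first polarizer → I₁ = 4.69e4 lux/2 = 2.345e+04 lux, polarized at 10°.
I₂ = I₁ · cos²(30°) = 2.345e+04 · 0.75 = 1.759e+04 lux.
That is 37.5% of the incident intensity.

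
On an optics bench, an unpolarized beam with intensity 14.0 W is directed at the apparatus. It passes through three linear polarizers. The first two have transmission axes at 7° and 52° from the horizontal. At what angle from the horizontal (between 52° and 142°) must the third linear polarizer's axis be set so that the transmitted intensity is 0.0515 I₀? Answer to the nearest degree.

Unpolarized light through the first polarizer → I₁ = ½ I₀, now polarized at 7°.
I₂ = I₁ cos²(52° − 7°) = 0.5 I₀ · cos²(45°) = 0.25 I₀.
Need I₃/I₀ = 0.0515, so cos²(θ − 52°) = 0.0515 / 0.25 = 0.206.
θ − 52° = arccos(√0.206) = 63.0°, giving θ ≈ 52 + 63.0 = 115.0°.

θ ≈ 115°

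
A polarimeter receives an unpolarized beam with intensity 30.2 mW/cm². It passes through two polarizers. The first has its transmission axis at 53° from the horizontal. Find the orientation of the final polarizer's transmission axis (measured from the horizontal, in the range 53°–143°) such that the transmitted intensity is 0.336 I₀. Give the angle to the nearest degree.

θ ≈ 88°

Unpolarized light through the first polarizer → I₁ = ½ I₀, now polarized at 53°.
Need I₂/I₀ = 0.336, so cos²(θ − 53°) = 0.336 / 0.5 = 0.672.
θ − 53° = arccos(√0.672) = 34.9°, giving θ ≈ 53 + 34.9 = 87.9°.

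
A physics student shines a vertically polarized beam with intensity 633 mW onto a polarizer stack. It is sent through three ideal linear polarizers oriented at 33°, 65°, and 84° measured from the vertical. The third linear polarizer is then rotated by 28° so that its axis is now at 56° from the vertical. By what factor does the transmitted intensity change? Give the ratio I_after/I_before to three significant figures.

Before rotation:
I₁ = I₀ cos²(33° − 0°) = I₀ cos²(33°) = 0.7034 I₀.
I₂ = I₁ cos²(65° − 33°) = 0.7034 I₀ · cos²(32°) = 0.5059 I₀.
I₃ = I₂ cos²(84° − 65°) = 0.5059 I₀ · cos²(19°) = 0.4522 I₀.
After rotation:
I₁ = I₀ cos²(33° − 0°) = I₀ cos²(33°) = 0.7034 I₀.
I₂ = I₁ cos²(65° − 33°) = 0.7034 I₀ · cos²(32°) = 0.5059 I₀.
I₃ = I₂ cos²(56° − 65°) = 0.5059 I₀ · cos²(9°) = 0.4935 I₀.
Ratio = 0.4935 / 0.4522 = 1.091.

I_new/I_old ≈ 1.09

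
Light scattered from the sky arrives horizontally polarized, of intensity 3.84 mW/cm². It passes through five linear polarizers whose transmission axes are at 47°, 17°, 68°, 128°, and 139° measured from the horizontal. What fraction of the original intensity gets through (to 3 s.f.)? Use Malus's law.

By Malus's law, I₁ = 3.84 mW/cm² · cos²(47°) = 1.786 mW/cm².
I₂ = I₁ · cos²(30°) = 1.786 · 0.75 = 1.34 mW/cm².
I₃ = I₂ · cos²(51°) = 1.34 · 0.396 = 0.5305 mW/cm².
I₄ = I₃ · cos²(60°) = 0.5305 · 0.25 = 0.1326 mW/cm².
I₅ = I₄ · cos²(11°) = 0.1326 · 0.9636 = 0.1278 mW/cm².
Transmitted fraction = 0.03328.

I/I₀ ≈ 0.0333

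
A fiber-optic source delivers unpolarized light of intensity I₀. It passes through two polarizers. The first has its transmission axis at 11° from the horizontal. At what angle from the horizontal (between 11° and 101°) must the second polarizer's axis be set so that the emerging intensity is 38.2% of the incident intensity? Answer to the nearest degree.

Unpolarized light through the first polarizer → I₁ = ½ I₀, now polarized at 11°.
Need I₂/I₀ = 0.382, so cos²(θ − 11°) = 0.382 / 0.5 = 0.764.
θ − 11° = arccos(√0.764) = 29.1°, giving θ ≈ 11 + 29.1 = 40.1°.

θ ≈ 40°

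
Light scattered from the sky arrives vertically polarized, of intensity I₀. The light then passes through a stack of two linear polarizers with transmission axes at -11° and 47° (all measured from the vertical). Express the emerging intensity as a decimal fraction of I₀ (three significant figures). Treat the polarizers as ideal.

By Malus's law, I₁ = I₀ cos²(-11° − 0°) = I₀ cos²(11°) = 0.9636 I₀.
I₂ = I₁ cos²(47° + 11°) = 0.9636 I₀ · cos²(58°) = 0.2706 I₀.
Transmitted fraction = 0.2706.

≈ 0.271 I₀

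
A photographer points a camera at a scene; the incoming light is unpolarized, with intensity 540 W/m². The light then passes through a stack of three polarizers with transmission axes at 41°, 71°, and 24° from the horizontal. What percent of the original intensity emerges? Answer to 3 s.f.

≈ 17.4%

Unpolarized light through the first polarizer → I₁ = 540 W/m²/2 = 270 W/m², polarized at 41°.
I₂ = I₁ · cos²(30°) = 270 · 0.75 = 202.5 W/m².
I₃ = I₂ · cos²(47°) = 202.5 · 0.4651 = 94.19 W/m².
That is 17.44% of the incident intensity.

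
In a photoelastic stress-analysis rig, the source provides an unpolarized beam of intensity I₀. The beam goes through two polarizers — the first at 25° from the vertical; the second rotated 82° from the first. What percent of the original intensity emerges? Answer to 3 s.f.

Unpolarized light through the first polarizer → I₁ = ½ I₀, now polarized at 25°.
I₂ = I₁ cos²(82°) = 0.5 · 0.01937 I₀ = 0.009685 I₀.
That is 0.9685% of the incident intensity.

≈ 0.968%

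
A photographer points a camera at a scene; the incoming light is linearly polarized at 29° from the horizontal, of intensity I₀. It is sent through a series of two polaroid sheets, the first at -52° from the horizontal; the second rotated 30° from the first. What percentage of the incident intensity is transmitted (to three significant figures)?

By Malus's law, I₁ = I₀ cos²(-52° − 29°) = I₀ cos²(81°) = 0.02447 I₀.
I₂ = I₁ cos²(30°) = 0.02447 · 0.75 I₀ = 0.01835 I₀.
That is 1.835% of the incident intensity.

≈ 1.84%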